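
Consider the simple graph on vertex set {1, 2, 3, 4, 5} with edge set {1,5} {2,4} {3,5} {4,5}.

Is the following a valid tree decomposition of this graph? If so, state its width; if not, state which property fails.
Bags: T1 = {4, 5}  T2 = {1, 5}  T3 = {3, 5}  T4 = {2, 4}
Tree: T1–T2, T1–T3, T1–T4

Yes; width 1.

Checking the three conditions: (i) the bags cover all of {1, 2, 3, 4, 5}; (ii) for each edge, some bag contains both endpoints; (iii) the bags containing any fixed vertex form a subtree. All hold, so the decomposition is valid with width 2 − 1 = 1.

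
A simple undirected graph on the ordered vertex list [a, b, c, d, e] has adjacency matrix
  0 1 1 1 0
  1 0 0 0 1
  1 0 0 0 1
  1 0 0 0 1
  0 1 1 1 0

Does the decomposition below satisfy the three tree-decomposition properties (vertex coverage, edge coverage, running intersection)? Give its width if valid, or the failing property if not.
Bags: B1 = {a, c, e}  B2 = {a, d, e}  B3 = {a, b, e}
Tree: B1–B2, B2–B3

Yes; width 2.

Checking the three conditions: (i) the bags cover all of {a, b, c, d, e}; (ii) for each edge, some bag contains both endpoints; (iii) the bags containing any fixed vertex form a subtree. All hold, so the decomposition is valid with width 3 − 1 = 2.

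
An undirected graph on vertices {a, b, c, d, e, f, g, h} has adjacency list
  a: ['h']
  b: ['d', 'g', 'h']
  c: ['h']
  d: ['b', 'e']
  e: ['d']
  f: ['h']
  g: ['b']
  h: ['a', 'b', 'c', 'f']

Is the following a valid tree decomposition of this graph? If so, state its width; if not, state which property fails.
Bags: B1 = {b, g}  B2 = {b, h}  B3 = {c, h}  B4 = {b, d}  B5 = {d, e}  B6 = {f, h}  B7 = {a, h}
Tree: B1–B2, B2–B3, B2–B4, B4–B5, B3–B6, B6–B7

Every vertex of G appears in some bag (union = {a, b, c, d, e, f, g, h}); every edge is covered by a bag; and for each vertex v the set of bags containing v is connected in the bag tree. The decomposition is therefore valid. The largest bag has 2 vertices, so the width is 1.

Yes; width 1.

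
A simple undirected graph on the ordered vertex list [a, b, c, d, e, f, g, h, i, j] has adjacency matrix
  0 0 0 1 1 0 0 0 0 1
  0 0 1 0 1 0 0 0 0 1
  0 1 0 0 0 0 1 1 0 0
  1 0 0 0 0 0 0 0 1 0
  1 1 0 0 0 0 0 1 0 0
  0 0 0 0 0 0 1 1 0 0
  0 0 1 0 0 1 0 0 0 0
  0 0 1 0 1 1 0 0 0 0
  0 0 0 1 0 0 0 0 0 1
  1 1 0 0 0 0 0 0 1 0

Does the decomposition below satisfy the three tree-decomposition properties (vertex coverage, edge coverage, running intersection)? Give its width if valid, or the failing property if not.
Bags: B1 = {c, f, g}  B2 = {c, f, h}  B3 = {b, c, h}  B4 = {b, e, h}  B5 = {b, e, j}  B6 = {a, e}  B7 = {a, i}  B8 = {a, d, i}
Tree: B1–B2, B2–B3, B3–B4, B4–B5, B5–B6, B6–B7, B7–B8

A tree decomposition must satisfy three properties: every vertex lies in some bag; for every edge, both endpoints lie together in some bag; and for every vertex, the bags containing it form a connected subtree. Here edge (j,a) lies in no bag, so the decomposition is invalid.

No — edge (j,a) lies in no bag.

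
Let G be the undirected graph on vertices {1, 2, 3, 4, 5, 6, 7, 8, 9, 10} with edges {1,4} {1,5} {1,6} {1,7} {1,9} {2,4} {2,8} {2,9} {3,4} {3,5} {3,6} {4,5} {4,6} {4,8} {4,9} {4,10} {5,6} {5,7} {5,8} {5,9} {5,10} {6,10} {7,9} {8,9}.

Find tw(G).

3

A width-3 tree decomposition is:
Bags: B1 = {1, 4, 5, 9}  B2 = {1, 4, 5, 6}  B3 = {4, 5, 6, 10}  B4 = {4, 5, 8, 9}  B5 = {2, 4, 8, 9}  B6 = {3, 4, 5, 6}  B7 = {1, 5, 7, 9}
Tree: B1–B2, B2–B3, B1–B4, B4–B5, B3–B6, B1–B7
Each bag holds 4 vertices, so the decomposition has width 3, which upper-bounds the treewidth. Conversely, {2, 4, 8, 9} is a clique of size 4, and the vertices of any clique must share a bag in every tree decomposition; so some bag has ≥ 4 vertices and tw(G) ≥ 3. The upper and lower bounds meet at 3, so that is the treewidth.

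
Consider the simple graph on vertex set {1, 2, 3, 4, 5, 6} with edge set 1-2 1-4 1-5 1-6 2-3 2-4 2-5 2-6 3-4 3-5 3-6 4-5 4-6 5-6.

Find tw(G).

A width-4 tree decomposition is:
Bags: B1 = {1, 2, 4, 5, 6}  B2 = {2, 3, 4, 5, 6}
Tree: B1–B2
Each bag holds 5 vertices, so the decomposition has width 4, which upper-bounds the treewidth. For the lower bound, the 5 vertices {1, 2, 4, 5, 6} are pairwise adjacent, and any tree decomposition puts a clique entirely inside one bag — forcing width ≥ 4. Combining the bounds, tw(G) = 4.

4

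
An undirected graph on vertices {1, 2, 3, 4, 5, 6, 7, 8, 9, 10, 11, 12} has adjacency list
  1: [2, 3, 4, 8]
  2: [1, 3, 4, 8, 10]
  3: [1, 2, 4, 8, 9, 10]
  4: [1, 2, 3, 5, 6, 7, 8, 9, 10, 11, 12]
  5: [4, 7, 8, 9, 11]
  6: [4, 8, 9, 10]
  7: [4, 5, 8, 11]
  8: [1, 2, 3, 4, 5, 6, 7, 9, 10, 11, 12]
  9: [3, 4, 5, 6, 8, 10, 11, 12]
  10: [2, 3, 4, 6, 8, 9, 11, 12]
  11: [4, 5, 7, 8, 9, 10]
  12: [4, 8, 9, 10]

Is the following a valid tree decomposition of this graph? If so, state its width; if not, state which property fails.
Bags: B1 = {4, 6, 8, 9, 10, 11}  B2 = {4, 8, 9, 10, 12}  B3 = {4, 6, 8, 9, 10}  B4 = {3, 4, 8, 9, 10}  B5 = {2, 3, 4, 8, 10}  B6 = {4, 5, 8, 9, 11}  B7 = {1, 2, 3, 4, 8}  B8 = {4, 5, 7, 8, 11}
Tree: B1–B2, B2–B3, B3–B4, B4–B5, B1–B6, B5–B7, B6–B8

A tree decomposition must satisfy three properties: every vertex lies in some bag; for every edge, both endpoints lie together in some bag; and for every vertex, the bags containing it form a connected subtree. Here bags containing vertex 6 are not connected in the tree, so the decomposition is invalid.

No — bags containing vertex 6 are not connected in the tree.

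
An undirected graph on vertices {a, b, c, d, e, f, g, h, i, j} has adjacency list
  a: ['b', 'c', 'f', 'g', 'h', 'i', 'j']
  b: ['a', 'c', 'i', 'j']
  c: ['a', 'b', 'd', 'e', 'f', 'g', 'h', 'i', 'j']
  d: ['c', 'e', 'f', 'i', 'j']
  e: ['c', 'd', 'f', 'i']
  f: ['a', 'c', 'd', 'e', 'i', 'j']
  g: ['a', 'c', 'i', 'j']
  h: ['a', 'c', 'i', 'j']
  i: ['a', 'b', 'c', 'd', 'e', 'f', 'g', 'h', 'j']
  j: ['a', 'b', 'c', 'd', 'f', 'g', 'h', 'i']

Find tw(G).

A width-4 tree decomposition is:
Bags: B1 = {a, b, c, i, j}  B2 = {a, c, f, i, j}  B3 = {a, c, h, i, j}  B4 = {c, d, f, i, j}  B5 = {c, d, e, f, i}  B6 = {a, c, g, i, j}
Tree: B1–B2, B1–B3, B2–B4, B4–B5, B3–B6
Every bag has size at most 5, so the width is 5 − 1 = 4 and tw(G) ≤ 4. For the lower bound, the 5 vertices {c, d, f, i, j} are pairwise adjacent, and any tree decomposition puts a clique entirely inside one bag — forcing width ≥ 4. Hence tw(G) = 4 exactly.

4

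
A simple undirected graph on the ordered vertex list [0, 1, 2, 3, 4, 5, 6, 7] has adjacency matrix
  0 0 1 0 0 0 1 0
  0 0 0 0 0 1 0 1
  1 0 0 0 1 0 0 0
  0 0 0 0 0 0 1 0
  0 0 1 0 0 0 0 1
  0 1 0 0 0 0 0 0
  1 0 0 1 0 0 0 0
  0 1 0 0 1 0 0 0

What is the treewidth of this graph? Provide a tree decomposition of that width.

Treewidth 1.
One such decomposition:
Bags: B1 = {1, 5}  B2 = {1, 7}  B3 = {4, 7}  B4 = {2, 4}  B5 = {0, 2}  B6 = {0, 6}  B7 = {3, 6}
Tree: B1–B2, B2–B3, B3–B4, B4–B5, B5–B6, B6–B7

Each bag holds 2 vertices, so the decomposition has width 1, which upper-bounds the treewidth. Any graph with an edge has treewidth ≥ 1, and G has the edge 5–1. Hence tw(G) = 1 exactly.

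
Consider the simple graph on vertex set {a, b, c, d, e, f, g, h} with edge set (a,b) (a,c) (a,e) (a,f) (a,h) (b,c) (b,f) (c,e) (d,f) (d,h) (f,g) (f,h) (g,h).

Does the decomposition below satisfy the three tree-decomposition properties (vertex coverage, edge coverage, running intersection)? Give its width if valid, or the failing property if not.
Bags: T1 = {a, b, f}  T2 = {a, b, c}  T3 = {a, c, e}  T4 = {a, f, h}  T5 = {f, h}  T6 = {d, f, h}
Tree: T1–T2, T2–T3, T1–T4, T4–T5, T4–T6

No — vertex g appears in no bag.

A tree decomposition must satisfy three properties: every vertex lies in some bag; for every edge, both endpoints lie together in some bag; and for every vertex, the bags containing it form a connected subtree. Here vertex g appears in no bag, so the decomposition is invalid.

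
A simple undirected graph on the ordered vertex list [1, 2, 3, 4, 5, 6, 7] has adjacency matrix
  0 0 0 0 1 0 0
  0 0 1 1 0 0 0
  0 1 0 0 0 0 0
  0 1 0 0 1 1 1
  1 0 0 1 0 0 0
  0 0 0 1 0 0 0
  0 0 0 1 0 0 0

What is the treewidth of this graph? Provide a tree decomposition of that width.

Treewidth 1.
One such decomposition:
Bags: B1 = {4, 5}  B2 = {4, 7}  B3 = {1, 5}  B4 = {2, 4}  B5 = {2, 3}  B6 = {4, 6}
Tree: B1–B2, B1–B3, B1–B4, B4–B5, B4–B6

Each bag holds 2 vertices, so the decomposition has width 1, which upper-bounds the treewidth. G has an edge, so its treewidth is at least 1. Hence tw(G) = 1 exactly.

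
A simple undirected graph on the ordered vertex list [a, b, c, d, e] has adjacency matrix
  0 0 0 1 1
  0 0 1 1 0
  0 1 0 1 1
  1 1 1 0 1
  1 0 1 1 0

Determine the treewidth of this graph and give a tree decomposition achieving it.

Treewidth 2.
One optimal decomposition is:
Bags: B1 = {c, d, e}  B2 = {a, d, e}  B3 = {b, c, d}
Tree: B1–B2, B1–B3

The largest bag has 3 vertices, giving width 2; this decomposition certifies tw(G) ≤ 2. On the other hand G contains the 3-clique {c, d, e}. A clique must lie in a single bag of any decomposition, so no decomposition can have width below 2. The upper and lower bounds meet at 2, so that is the treewidth.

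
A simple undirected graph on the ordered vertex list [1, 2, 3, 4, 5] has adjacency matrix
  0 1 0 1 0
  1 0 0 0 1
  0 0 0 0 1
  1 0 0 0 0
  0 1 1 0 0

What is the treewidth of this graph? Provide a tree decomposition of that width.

The largest bag has 2 vertices, giving width 1; this decomposition certifies tw(G) ≤ 1. Any graph with an edge has treewidth ≥ 1, and G has the edge 3–5. Hence tw(G) = 1 exactly.

Treewidth 1.
One optimal decomposition is:
Bags: B1 = {3, 5}  B2 = {2, 5}  B3 = {1, 2}  B4 = {1, 4}
Tree: B1–B2, B2–B3, B3–B4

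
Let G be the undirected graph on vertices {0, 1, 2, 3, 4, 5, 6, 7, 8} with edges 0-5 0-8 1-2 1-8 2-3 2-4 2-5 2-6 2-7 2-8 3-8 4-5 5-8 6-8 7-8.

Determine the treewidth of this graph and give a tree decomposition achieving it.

Treewidth 2.
Bags: B1 = {2, 5, 8}  B2 = {2, 7, 8}  B3 = {2, 4, 5}  B4 = {2, 6, 8}  B5 = {2, 3, 8}  B6 = {1, 2, 8}  B7 = {0, 5, 8}
Tree: B1–B2, B1–B3, B2–B4, B2–B5, B2–B6, B1–B7

The largest bag has 3 vertices, giving width 2; this decomposition certifies tw(G) ≤ 2. On the other hand G contains the 3-clique {0, 5, 8}. A clique must lie in a single bag of any decomposition, so no decomposition can have width below 2. Hence tw(G) = 2 exactly.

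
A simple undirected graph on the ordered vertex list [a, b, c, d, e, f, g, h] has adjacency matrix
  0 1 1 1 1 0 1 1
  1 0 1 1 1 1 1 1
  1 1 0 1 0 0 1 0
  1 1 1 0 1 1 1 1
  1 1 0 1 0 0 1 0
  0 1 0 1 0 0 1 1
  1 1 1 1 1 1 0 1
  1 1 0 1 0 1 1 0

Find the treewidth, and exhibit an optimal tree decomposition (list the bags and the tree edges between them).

Treewidth 4.
One such decomposition:
Bags: B1 = {a, b, c, d, g}  B2 = {a, b, d, e, g}  B3 = {a, b, d, g, h}  B4 = {b, d, f, g, h}
Tree: B1–B2, B1–B3, B3–B4

Every bag has size at most 5, so the width is 5 − 1 = 4 and tw(G) ≤ 4. Conversely, {a, b, d, e, g} is a clique of size 5, and the vertices of any clique must share a bag in every tree decomposition; so some bag has ≥ 5 vertices and tw(G) ≥ 4. Hence tw(G) = 4 exactly.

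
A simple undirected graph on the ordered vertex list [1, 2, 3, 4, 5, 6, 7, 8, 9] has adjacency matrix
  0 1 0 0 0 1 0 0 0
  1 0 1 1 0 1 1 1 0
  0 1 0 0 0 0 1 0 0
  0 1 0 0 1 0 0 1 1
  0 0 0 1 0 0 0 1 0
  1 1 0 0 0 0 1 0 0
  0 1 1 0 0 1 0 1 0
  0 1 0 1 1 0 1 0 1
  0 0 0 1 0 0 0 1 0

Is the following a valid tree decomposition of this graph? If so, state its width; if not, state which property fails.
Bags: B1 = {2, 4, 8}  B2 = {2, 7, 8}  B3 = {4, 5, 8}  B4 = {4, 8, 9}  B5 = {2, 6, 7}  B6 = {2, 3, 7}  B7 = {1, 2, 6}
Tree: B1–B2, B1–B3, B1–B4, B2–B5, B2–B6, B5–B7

Yes; width 2.

Checking the three conditions: (i) the bags cover all of {1, 2, 3, 4, 5, 6, 7, 8, 9}; (ii) for each edge, some bag contains both endpoints; (iii) the bags containing any fixed vertex form a subtree. All hold, so the decomposition is valid with width 3 − 1 = 2.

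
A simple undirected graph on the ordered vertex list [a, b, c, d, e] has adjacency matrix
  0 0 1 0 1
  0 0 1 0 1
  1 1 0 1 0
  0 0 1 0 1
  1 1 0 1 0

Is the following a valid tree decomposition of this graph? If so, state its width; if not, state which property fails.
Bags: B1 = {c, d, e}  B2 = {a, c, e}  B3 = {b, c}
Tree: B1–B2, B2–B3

A tree decomposition must satisfy three properties: every vertex lies in some bag; for every edge, both endpoints lie together in some bag; and for every vertex, the bags containing it form a connected subtree. Here edge (e,b) lies in no bag, so the decomposition is invalid.

No — edge (e,b) lies in no bag.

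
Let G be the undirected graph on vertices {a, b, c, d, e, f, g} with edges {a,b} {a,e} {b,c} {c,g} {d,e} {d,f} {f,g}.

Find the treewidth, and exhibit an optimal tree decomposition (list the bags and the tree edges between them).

Treewidth 2.
Bags: B1 = {b, c, g}  B2 = {a, b, g}  B3 = {a, e, g}  B4 = {d, e, g}  B5 = {d, f, g}
Tree: B1–B2, B2–B3, B3–B4, B4–B5

Each bag holds 3 vertices, so the decomposition has width 2, which upper-bounds the treewidth. For the lower bound, G contains the cycle g–c–b–a–e–d–f–g, so G is not a forest; only forests have treewidth ≤ 1, hence tw(G) ≥ 2. Hence tw(G) = 2 exactly.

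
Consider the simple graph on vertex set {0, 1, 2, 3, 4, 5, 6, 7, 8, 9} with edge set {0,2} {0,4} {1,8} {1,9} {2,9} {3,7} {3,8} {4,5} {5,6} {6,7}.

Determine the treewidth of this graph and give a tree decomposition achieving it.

Treewidth 2.
One such decomposition:
Bags: B1 = {3, 7, 8}  B2 = {1, 7, 8}  B3 = {1, 7, 9}  B4 = {2, 7, 9}  B5 = {0, 2, 7}  B6 = {0, 4, 7}  B7 = {4, 5, 7}  B8 = {5, 6, 7}
Tree: B1–B2, B2–B3, B3–B4, B4–B5, B5–B6, B6–B7, B7–B8

Every bag has size at most 3, so the width is 3 − 1 = 2 and tw(G) ≤ 2. Since 7–3–8–1–9–2–0–4–5–6–7 is a cycle in G, G is not acyclic. Forests are exactly the graphs of treewidth ≤ 1, so tw(G) ≥ 2. Combining the bounds, tw(G) = 2.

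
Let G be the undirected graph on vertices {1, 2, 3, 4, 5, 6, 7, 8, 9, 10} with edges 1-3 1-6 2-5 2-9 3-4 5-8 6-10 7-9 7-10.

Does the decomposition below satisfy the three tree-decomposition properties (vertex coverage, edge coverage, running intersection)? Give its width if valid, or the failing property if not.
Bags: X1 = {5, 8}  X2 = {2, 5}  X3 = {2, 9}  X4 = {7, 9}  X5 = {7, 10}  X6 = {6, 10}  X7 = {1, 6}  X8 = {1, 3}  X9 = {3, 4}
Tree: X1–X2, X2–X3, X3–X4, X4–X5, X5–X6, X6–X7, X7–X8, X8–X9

Yes; width 1.

Vertex coverage: the bags together contain {1, 2, 3, 4, 5, 6, 7, 8, 9, 10}, the full vertex set. Edge coverage: each edge of G has both endpoints in at least one bag. Running intersection: for every vertex, the bags containing it form a connected subtree. All three properties hold, so this is a valid tree decomposition of width max|bag| − 1 = 1, and hence tw(G) ≤ 1.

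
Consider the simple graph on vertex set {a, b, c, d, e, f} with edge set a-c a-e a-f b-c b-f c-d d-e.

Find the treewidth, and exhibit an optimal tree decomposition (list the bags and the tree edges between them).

Each bag holds 3 vertices, so the decomposition has width 2, which upper-bounds the treewidth. For the lower bound, G contains the cycle d–e–a–c–d, so G is not a forest; only forests have treewidth ≤ 1, hence tw(G) ≥ 2. The upper and lower bounds meet at 2, so that is the treewidth.

Treewidth 2.
One optimal decomposition is:
Bags: B1 = {c, d, e}  B2 = {a, c, e}  B3 = {a, b, c}  B4 = {a, b, f}
Tree: B1–B2, B2–B3, B3–B4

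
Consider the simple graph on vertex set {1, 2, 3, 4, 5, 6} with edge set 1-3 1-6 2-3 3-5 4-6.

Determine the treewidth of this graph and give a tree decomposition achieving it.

The largest bag has 2 vertices, giving width 1; this decomposition certifies tw(G) ≤ 1. G has an edge, so its treewidth is at least 1. Therefore the treewidth is 1.

Treewidth 1.
One optimal decomposition is:
Bags: B1 = {3, 5}  B2 = {1, 3}  B3 = {1, 6}  B4 = {4, 6}  B5 = {2, 3}
Tree: B1–B2, B2–B3, B3–B4, B2–B5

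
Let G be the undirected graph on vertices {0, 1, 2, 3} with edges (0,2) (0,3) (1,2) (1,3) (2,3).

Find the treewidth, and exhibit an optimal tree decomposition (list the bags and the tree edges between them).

Treewidth 2.
One such decomposition:
Bags: B1 = {0, 2, 3}  B2 = {1, 2, 3}
Tree: B1–B2

Each bag holds 3 vertices, so the decomposition has width 2, which upper-bounds the treewidth. Conversely, {0, 2, 3} is a clique of size 3, and the vertices of any clique must share a bag in every tree decomposition; so some bag has ≥ 3 vertices and tw(G) ≥ 2. Combining the bounds, tw(G) = 2.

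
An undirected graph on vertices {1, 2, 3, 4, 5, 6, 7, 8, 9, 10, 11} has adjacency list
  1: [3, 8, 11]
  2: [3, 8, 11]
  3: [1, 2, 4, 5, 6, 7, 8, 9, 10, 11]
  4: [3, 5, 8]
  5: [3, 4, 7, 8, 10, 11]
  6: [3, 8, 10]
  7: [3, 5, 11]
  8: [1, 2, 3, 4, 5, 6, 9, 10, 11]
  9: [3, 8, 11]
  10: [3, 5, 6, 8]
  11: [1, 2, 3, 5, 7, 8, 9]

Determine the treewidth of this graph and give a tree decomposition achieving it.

Treewidth 3.
Bags: B1 = {2, 3, 8, 11}  B2 = {3, 8, 9, 11}  B3 = {3, 5, 8, 11}  B4 = {3, 4, 5, 8}  B5 = {3, 5, 8, 10}  B6 = {3, 5, 7, 11}  B7 = {3, 6, 8, 10}  B8 = {1, 3, 8, 11}
Tree: B1–B2, B2–B3, B3–B4, B3–B5, B3–B6, B5–B7, B2–B8

The largest bag has 4 vertices, giving width 3; this decomposition certifies tw(G) ≤ 3. For the lower bound, the 4 vertices {3, 5, 8, 10} are pairwise adjacent, and any tree decomposition puts a clique entirely inside one bag — forcing width ≥ 3. Combining the bounds, tw(G) = 3.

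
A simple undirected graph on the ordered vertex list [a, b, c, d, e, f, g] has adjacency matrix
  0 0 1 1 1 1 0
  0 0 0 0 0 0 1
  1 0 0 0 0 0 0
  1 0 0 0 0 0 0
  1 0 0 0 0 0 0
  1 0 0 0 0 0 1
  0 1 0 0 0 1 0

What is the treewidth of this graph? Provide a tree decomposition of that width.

Every bag has size at most 2, so the width is 2 − 1 = 1 and tw(G) ≤ 1. Any graph with an edge has treewidth ≥ 1, and G has the edge a–f. Hence tw(G) = 1 exactly.

Treewidth 1.
One optimal decomposition is:
Bags: B1 = {a, f}  B2 = {a, e}  B3 = {f, g}  B4 = {a, c}  B5 = {b, g}  B6 = {a, d}
Tree: B1–B2, B1–B3, B1–B4, B3–B5, B4–B6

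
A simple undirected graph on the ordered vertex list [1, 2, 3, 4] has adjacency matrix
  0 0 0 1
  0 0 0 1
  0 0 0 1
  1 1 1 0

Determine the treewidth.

A width-1 tree decomposition is:
Bags: B1 = {1, 4}  B2 = {2, 4}  B3 = {3, 4}
Tree: B1–B2, B2–B3
The largest bag has 2 vertices, giving width 1; this decomposition certifies tw(G) ≤ 1. Any graph with an edge has treewidth ≥ 1, and G has the edge 1–4. Combining the bounds, tw(G) = 1.

1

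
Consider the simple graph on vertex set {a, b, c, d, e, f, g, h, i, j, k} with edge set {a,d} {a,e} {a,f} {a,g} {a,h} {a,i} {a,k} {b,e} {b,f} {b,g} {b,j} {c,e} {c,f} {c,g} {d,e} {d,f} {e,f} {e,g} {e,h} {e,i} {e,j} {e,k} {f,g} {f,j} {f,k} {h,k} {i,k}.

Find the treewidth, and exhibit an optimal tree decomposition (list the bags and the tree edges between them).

Treewidth 3.
One such decomposition:
Bags: B1 = {c, e, f, g}  B2 = {a, e, f, g}  B3 = {b, e, f, g}  B4 = {a, e, f, k}  B5 = {a, e, h, k}  B6 = {a, d, e, f}  B7 = {b, e, f, j}  B8 = {a, e, i, k}
Tree: B1–B2, B2–B3, B2–B4, B4–B5, B2–B6, B3–B7, B4–B8

Each bag holds 4 vertices, so the decomposition has width 3, which upper-bounds the treewidth. For the lower bound, the 4 vertices {a, e, h, k} are pairwise adjacent, and any tree decomposition puts a clique entirely inside one bag — forcing width ≥ 3. Hence tw(G) = 3 exactly.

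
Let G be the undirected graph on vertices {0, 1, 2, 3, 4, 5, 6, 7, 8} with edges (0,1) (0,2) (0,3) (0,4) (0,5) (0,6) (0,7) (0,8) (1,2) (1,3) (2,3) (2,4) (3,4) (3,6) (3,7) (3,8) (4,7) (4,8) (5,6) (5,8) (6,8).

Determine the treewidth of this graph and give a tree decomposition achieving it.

The largest bag has 4 vertices, giving width 3; this decomposition certifies tw(G) ≤ 3. For the lower bound, the 4 vertices {0, 1, 2, 3} are pairwise adjacent, and any tree decomposition puts a clique entirely inside one bag — forcing width ≥ 3. Hence tw(G) = 3 exactly.

Treewidth 3.
Bags: B1 = {0, 3, 6, 8}  B2 = {0, 3, 4, 8}  B3 = {0, 3, 4, 7}  B4 = {0, 2, 3, 4}  B5 = {0, 5, 6, 8}  B6 = {0, 1, 2, 3}
Tree: B1–B2, B2–B3, B3–B4, B1–B5, B4–B6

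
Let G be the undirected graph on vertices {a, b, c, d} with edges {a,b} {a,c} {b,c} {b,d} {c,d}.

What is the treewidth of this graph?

A width-2 tree decomposition is:
Bags: B1 = {a, b, c}  B2 = {b, c, d}
Tree: B1–B2
The largest bag has 3 vertices, giving width 2; this decomposition certifies tw(G) ≤ 2. On the other hand G contains the 3-clique {b, c, d}. A clique must lie in a single bag of any decomposition, so no decomposition can have width below 2. Hence tw(G) = 2 exactly.

2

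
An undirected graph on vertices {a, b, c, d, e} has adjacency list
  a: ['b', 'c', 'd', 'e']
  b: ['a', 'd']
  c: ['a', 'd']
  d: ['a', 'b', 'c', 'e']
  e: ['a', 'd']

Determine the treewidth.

2

A width-2 tree decomposition is:
Bags: B1 = {a, b, d}  B2 = {a, d, e}  B3 = {a, c, d}
Tree: B1–B2, B2–B3
The largest bag has 3 vertices, giving width 2; this decomposition certifies tw(G) ≤ 2. For the lower bound, the 3 vertices {a, d, e} are pairwise adjacent, and any tree decomposition puts a clique entirely inside one bag — forcing width ≥ 2. Therefore the treewidth is 2.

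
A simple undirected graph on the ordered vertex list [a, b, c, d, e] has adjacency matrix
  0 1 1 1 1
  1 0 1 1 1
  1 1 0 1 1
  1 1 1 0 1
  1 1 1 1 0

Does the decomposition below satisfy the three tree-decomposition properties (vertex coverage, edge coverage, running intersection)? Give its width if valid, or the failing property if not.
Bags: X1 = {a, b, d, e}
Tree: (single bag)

A tree decomposition must satisfy three properties: every vertex lies in some bag; for every edge, both endpoints lie together in some bag; and for every vertex, the bags containing it form a connected subtree. Here vertex c appears in no bag, so the decomposition is invalid.

No — vertex c appears in no bag.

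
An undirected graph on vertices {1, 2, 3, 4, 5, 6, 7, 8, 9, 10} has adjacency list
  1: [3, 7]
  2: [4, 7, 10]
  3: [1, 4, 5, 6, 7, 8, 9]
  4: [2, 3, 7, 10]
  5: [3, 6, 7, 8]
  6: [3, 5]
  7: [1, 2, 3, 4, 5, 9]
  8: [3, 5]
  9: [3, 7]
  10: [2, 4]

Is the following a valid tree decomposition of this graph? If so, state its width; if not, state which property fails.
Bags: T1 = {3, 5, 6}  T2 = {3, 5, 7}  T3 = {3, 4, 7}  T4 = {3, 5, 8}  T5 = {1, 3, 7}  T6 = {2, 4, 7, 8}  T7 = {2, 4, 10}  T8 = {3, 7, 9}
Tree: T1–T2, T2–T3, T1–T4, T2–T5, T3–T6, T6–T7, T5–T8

A tree decomposition must satisfy three properties: every vertex lies in some bag; for every edge, both endpoints lie together in some bag; and for every vertex, the bags containing it form a connected subtree. Here bags containing vertex 8 are not connected in the tree, so the decomposition is invalid.

No — bags containing vertex 8 are not connected in the tree.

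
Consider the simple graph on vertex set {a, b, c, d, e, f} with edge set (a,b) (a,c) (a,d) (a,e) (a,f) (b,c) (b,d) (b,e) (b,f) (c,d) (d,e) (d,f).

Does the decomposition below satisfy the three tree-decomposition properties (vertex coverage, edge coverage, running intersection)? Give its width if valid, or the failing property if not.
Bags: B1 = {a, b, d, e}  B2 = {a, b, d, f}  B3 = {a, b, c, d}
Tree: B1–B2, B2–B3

Yes; width 3.

Vertex coverage: the bags together contain {a, b, c, d, e, f}, the full vertex set. Edge coverage: each edge of G has both endpoints in at least one bag. Running intersection: for every vertex, the bags containing it form a connected subtree. All three properties hold, so this is a valid tree decomposition of width max|bag| − 1 = 3, and hence tw(G) ≤ 3.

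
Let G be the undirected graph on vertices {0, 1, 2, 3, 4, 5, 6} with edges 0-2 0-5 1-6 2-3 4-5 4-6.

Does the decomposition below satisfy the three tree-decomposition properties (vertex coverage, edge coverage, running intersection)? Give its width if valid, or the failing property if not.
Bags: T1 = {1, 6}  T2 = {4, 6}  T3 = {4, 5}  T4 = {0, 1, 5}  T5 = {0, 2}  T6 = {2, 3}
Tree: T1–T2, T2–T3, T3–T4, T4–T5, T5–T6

No — bags containing vertex 1 are not connected in the tree.

A tree decomposition must satisfy three properties: every vertex lies in some bag; for every edge, both endpoints lie together in some bag; and for every vertex, the bags containing it form a connected subtree. Here bags containing vertex 1 are not connected in the tree, so the decomposition is invalid.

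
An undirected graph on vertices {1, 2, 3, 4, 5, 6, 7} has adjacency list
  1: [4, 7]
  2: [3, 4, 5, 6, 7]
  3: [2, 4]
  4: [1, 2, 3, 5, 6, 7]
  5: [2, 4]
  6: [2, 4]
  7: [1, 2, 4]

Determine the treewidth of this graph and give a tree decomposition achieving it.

Every bag has size at most 3, so the width is 3 − 1 = 2 and tw(G) ≤ 2. Conversely, {1, 4, 7} is a clique of size 3, and the vertices of any clique must share a bag in every tree decomposition; so some bag has ≥ 3 vertices and tw(G) ≥ 2. Hence tw(G) = 2 exactly.

Treewidth 2.
One such decomposition:
Bags: B1 = {2, 4, 7}  B2 = {2, 4, 6}  B3 = {1, 4, 7}  B4 = {2, 3, 4}  B5 = {2, 4, 5}
Tree: B1–B2, B1–B3, B2–B4, B1–B5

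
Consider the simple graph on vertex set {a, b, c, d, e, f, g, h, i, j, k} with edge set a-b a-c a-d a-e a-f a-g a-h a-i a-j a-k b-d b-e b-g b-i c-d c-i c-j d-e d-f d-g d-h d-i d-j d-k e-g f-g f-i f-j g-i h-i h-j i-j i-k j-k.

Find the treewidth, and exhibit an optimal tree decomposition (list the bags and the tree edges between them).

Every bag has size at most 5, so the width is 5 − 1 = 4 and tw(G) ≤ 4. On the other hand G contains the 5-clique {a, b, d, e, g}. A clique must lie in a single bag of any decomposition, so no decomposition can have width below 4. Therefore the treewidth is 4.

Treewidth 4.
One such decomposition:
Bags: B1 = {a, b, d, g, i}  B2 = {a, d, f, g, i}  B3 = {a, d, f, i, j}  B4 = {a, d, i, j, k}  B5 = {a, d, h, i, j}  B6 = {a, c, d, i, j}  B7 = {a, b, d, e, g}
Tree: B1–B2, B2–B3, B3–B4, B3–B5, B5–B6, B1–B7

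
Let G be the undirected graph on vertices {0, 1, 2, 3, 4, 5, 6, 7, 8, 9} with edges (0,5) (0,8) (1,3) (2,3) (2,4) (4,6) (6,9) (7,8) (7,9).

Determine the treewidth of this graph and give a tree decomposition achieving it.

Each bag holds 2 vertices, so the decomposition has width 1, which upper-bounds the treewidth. Since G has at least one edge (e.g. 5–0), it is not an edgeless graph, so tw(G) ≥ 1. Hence tw(G) = 1 exactly.

Treewidth 1.
Bags: B1 = {0, 5}  B2 = {0, 8}  B3 = {7, 8}  B4 = {7, 9}  B5 = {6, 9}  B6 = {4, 6}  B7 = {2, 4}  B8 = {2, 3}  B9 = {1, 3}
Tree: B1–B2, B2–B3, B3–B4, B4–B5, B5–B6, B6–B7, B7–B8, B8–B9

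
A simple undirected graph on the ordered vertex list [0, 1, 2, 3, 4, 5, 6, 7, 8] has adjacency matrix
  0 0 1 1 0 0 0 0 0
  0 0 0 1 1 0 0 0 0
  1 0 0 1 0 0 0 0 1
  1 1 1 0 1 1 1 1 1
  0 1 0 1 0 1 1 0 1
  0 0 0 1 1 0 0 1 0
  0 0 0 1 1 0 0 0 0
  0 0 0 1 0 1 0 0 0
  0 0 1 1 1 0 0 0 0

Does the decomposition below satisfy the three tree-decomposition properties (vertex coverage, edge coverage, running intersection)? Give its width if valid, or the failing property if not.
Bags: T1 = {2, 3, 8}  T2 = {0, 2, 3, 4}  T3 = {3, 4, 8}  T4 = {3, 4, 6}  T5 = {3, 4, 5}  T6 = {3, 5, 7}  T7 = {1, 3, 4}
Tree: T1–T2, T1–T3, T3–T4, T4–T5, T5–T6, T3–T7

No — bags containing vertex 4 are not connected in the tree.

A tree decomposition must satisfy three properties: every vertex lies in some bag; for every edge, both endpoints lie together in some bag; and for every vertex, the bags containing it form a connected subtree. Here bags containing vertex 4 are not connected in the tree, so the decomposition is invalid.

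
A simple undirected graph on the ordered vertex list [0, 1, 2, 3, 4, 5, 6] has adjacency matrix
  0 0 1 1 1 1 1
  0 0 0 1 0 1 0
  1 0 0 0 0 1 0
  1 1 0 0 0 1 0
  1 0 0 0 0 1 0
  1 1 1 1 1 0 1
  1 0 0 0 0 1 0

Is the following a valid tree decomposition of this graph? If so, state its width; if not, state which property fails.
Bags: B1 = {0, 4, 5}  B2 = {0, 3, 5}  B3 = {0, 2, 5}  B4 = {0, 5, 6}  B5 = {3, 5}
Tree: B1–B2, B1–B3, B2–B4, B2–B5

A tree decomposition must satisfy three properties: every vertex lies in some bag; for every edge, both endpoints lie together in some bag; and for every vertex, the bags containing it form a connected subtree. Here vertex 1 appears in no bag, so the decomposition is invalid.

No — vertex 1 appears in no bag.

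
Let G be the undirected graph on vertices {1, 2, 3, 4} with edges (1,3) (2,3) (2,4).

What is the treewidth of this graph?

1

A width-1 tree decomposition is:
Bags: B1 = {2, 4}  B2 = {2, 3}  B3 = {1, 3}
Tree: B1–B2, B2–B3
Each bag holds 2 vertices, so the decomposition has width 1, which upper-bounds the treewidth. Any graph with an edge has treewidth ≥ 1, and G has the edge 4–2. Therefore the treewidth is 1.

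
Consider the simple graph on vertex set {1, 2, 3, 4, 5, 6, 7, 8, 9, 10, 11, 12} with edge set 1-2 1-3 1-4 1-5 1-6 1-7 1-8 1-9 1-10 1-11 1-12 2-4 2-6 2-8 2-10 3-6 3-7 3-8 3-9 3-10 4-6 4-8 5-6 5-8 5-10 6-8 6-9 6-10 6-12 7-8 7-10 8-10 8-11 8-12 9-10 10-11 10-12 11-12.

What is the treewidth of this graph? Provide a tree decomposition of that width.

Each bag holds 5 vertices, so the decomposition has width 4, which upper-bounds the treewidth. Conversely, {1, 8, 10, 11, 12} is a clique of size 5, and the vertices of any clique must share a bag in every tree decomposition; so some bag has ≥ 5 vertices and tw(G) ≥ 4. Hence tw(G) = 4 exactly.

Treewidth 4.
Bags: B1 = {1, 6, 8, 10, 12}  B2 = {1, 3, 6, 8, 10}  B3 = {1, 2, 6, 8, 10}  B4 = {1, 8, 10, 11, 12}  B5 = {1, 3, 6, 9, 10}  B6 = {1, 2, 4, 6, 8}  B7 = {1, 3, 7, 8, 10}  B8 = {1, 5, 6, 8, 10}
Tree: B1–B2, B2–B3, B1–B4, B2–B5, B3–B6, B2–B7, B2–B8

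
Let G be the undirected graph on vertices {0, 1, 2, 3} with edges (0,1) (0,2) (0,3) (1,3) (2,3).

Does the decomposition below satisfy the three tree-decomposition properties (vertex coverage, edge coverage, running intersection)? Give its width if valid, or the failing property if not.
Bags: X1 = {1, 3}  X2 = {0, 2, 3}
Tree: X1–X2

A tree decomposition must satisfy three properties: every vertex lies in some bag; for every edge, both endpoints lie together in some bag; and for every vertex, the bags containing it form a connected subtree. Here edge (0,1) lies in no bag, so the decomposition is invalid.

No — edge (0,1) lies in no bag.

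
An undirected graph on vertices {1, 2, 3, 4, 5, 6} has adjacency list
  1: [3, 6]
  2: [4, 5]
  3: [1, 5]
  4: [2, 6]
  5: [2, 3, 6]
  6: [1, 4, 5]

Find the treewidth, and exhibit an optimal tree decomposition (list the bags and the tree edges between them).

Treewidth 2.
One such decomposition:
Bags: B1 = {1, 3, 5}  B2 = {1, 5, 6}  B3 = {2, 5, 6}  B4 = {2, 4, 6}
Tree: B1–B2, B2–B3, B3–B4

Each bag holds 3 vertices, so the decomposition has width 2, which upper-bounds the treewidth. For the lower bound, G contains the cycle 3–1–6–5–3, so G is not a forest; only forests have treewidth ≤ 1, hence tw(G) ≥ 2. Therefore the treewidth is 2.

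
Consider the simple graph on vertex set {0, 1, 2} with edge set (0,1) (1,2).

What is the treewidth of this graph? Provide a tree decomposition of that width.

Every bag has size at most 2, so the width is 2 − 1 = 1 and tw(G) ≤ 1. Any graph with an edge has treewidth ≥ 1, and G has the edge 0–1. Combining the bounds, tw(G) = 1.

Treewidth 1.
One such decomposition:
Bags: B1 = {0, 1}  B2 = {1, 2}
Tree: B1–B2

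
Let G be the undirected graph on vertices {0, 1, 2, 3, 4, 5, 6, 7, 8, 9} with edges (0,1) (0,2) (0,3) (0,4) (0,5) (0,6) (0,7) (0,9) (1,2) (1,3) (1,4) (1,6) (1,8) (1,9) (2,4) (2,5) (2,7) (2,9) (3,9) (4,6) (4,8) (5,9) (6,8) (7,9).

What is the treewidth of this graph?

3

A width-3 tree decomposition is:
Bags: B1 = {0, 1, 4, 6}  B2 = {0, 1, 2, 4}  B3 = {0, 1, 2, 9}  B4 = {0, 2, 5, 9}  B5 = {1, 4, 6, 8}  B6 = {0, 1, 3, 9}  B7 = {0, 2, 7, 9}
Tree: B1–B2, B2–B3, B3–B4, B1–B5, B3–B6, B3–B7
The largest bag has 4 vertices, giving width 3; this decomposition certifies tw(G) ≤ 3. Conversely, {0, 1, 2, 9} is a clique of size 4, and the vertices of any clique must share a bag in every tree decomposition; so some bag has ≥ 4 vertices and tw(G) ≥ 3. Therefore the treewidth is 3.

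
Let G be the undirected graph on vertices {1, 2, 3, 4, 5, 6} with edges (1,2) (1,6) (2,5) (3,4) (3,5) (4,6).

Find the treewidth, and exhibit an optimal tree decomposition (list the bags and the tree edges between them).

The largest bag has 3 vertices, giving width 2; this decomposition certifies tw(G) ≤ 2. Since 5–3–4–6–1–2–5 is a cycle in G, G is not acyclic. Forests are exactly the graphs of treewidth ≤ 1, so tw(G) ≥ 2. Combining the bounds, tw(G) = 2.

Treewidth 2.
Bags: B1 = {3, 4, 5}  B2 = {4, 5, 6}  B3 = {1, 5, 6}  B4 = {1, 2, 5}
Tree: B1–B2, B2–B3, B3–B4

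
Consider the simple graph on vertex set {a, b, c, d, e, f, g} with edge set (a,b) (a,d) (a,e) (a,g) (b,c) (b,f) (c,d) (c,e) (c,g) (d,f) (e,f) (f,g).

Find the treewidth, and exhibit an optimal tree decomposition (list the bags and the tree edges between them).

Every bag has size at most 4, so the width is 4 − 1 = 3 and tw(G) ≤ 3. For the lower bound: the 4 vertex sets {c,e}, {a,g}, {f}, {d} are disjoint, each induces a connected subgraph, and every pair is joined by at least one edge of G. Contracting each set to a single vertex therefore yields K_{4} as a minor, and since treewidth is minor-monotone, tw(G) ≥ tw(K_{4}) = 3. Hence tw(G) = 3 exactly.

Treewidth 3.
Bags: B1 = {a, c, e, f}  B2 = {a, c, f, g}  B3 = {a, c, d, f}  B4 = {a, b, c, f}
Tree: B1–B2, B2–B3, B3–B4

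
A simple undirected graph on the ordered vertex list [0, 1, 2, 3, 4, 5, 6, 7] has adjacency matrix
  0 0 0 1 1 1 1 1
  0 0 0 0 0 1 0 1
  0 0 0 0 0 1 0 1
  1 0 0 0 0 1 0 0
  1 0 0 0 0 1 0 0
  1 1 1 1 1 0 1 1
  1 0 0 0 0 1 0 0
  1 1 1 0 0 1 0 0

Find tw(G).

2

A width-2 tree decomposition is:
Bags: B1 = {0, 5, 7}  B2 = {0, 4, 5}  B3 = {2, 5, 7}  B4 = {1, 5, 7}  B5 = {0, 5, 6}  B6 = {0, 3, 5}
Tree: B1–B2, B1–B3, B1–B4, B2–B5, B1–B6
Every bag has size at most 3, so the width is 3 − 1 = 2 and tw(G) ≤ 2. Conversely, {0, 3, 5} is a clique of size 3, and the vertices of any clique must share a bag in every tree decomposition; so some bag has ≥ 3 vertices and tw(G) ≥ 2. Therefore the treewidth is 2.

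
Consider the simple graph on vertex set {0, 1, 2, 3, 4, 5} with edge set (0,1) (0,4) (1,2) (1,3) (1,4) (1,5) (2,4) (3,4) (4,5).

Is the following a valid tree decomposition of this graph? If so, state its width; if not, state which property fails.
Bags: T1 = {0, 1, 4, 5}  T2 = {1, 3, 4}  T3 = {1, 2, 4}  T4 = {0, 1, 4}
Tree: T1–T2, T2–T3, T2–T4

A tree decomposition must satisfy three properties: every vertex lies in some bag; for every edge, both endpoints lie together in some bag; and for every vertex, the bags containing it form a connected subtree. Here bags containing vertex 0 are not connected in the tree, so the decomposition is invalid.

No — bags containing vertex 0 are not connected in the tree.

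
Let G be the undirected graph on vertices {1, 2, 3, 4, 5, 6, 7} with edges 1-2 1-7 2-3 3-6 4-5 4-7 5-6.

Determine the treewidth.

2

A width-2 tree decomposition is:
Bags: B1 = {4, 5, 6}  B2 = {3, 4, 6}  B3 = {2, 3, 4}  B4 = {1, 2, 4}  B5 = {1, 4, 7}
Tree: B1–B2, B2–B3, B3–B4, B4–B5
Every bag has size at most 3, so the width is 3 − 1 = 2 and tw(G) ≤ 2. For the lower bound, G contains the cycle 4–5–6–3–2–1–7–4, so G is not a forest; only forests have treewidth ≤ 1, hence tw(G) ≥ 2. The upper and lower bounds meet at 2, so that is the treewidth.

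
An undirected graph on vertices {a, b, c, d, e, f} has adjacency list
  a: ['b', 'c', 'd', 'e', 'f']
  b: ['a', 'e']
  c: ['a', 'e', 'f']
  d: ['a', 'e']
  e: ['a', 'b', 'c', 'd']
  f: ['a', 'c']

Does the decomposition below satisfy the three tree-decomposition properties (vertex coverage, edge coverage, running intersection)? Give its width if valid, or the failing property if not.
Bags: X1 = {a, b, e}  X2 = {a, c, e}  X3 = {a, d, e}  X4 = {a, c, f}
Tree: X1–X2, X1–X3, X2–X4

Vertex coverage: the bags together contain {a, b, c, d, e, f}, the full vertex set. Edge coverage: each edge of G has both endpoints in at least one bag. Running intersection: for every vertex, the bags containing it form a connected subtree. All three properties hold, so this is a valid tree decomposition of width max|bag| − 1 = 2, and hence tw(G) ≤ 2.

Yes; width 2.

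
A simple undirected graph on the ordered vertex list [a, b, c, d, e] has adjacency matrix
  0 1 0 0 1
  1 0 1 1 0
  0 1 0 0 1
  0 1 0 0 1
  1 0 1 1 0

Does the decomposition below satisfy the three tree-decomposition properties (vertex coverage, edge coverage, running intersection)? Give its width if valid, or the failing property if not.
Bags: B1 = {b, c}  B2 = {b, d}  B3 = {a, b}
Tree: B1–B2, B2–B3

A tree decomposition must satisfy three properties: every vertex lies in some bag; for every edge, both endpoints lie together in some bag; and for every vertex, the bags containing it form a connected subtree. Here vertex e appears in no bag, so the decomposition is invalid.

No — vertex e appears in no bag.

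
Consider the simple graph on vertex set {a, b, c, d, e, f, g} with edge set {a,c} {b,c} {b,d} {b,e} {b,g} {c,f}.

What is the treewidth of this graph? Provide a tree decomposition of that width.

The largest bag has 2 vertices, giving width 1; this decomposition certifies tw(G) ≤ 1. G has an edge, so its treewidth is at least 1. The upper and lower bounds meet at 1, so that is the treewidth.

Treewidth 1.
One such decomposition:
Bags: B1 = {b, g}  B2 = {b, c}  B3 = {b, e}  B4 = {b, d}  B5 = {c, f}  B6 = {a, c}
Tree: B1–B2, B1–B3, B1–B4, B2–B5, B5–B6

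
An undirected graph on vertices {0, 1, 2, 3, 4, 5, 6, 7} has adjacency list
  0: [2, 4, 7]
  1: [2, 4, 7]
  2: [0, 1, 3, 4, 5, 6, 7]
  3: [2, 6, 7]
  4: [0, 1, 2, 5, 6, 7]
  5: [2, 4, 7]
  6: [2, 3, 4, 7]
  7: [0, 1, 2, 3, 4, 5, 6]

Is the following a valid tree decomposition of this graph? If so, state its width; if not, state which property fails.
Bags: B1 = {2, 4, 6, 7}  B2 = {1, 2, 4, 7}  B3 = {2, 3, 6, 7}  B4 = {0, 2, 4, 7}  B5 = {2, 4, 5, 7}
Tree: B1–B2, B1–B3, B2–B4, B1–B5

Yes; width 3.

Checking the three conditions: (i) the bags cover all of {0, 1, 2, 3, 4, 5, 6, 7}; (ii) for each edge, some bag contains both endpoints; (iii) the bags containing any fixed vertex form a subtree. All hold, so the decomposition is valid with width 4 − 1 = 3.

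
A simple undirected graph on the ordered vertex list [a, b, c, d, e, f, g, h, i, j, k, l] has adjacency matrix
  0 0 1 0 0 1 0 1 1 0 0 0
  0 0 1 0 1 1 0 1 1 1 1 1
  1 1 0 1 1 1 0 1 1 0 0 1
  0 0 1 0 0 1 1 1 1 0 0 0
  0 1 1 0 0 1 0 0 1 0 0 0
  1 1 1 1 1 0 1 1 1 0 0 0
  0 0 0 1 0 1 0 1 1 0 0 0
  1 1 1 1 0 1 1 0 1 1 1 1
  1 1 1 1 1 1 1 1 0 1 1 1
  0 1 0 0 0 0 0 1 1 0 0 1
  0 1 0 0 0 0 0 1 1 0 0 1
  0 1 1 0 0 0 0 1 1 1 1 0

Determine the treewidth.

A width-4 tree decomposition is:
Bags: B1 = {b, c, h, i, l}  B2 = {b, c, f, h, i}  B3 = {b, h, i, j, l}  B4 = {c, d, f, h, i}  B5 = {b, h, i, k, l}  B6 = {d, f, g, h, i}  B7 = {b, c, e, f, i}  B8 = {a, c, f, h, i}
Tree: B1–B2, B1–B3, B2–B4, B1–B5, B4–B6, B2–B7, B2–B8
The largest bag has 5 vertices, giving width 4; this decomposition certifies tw(G) ≤ 4. On the other hand G contains the 5-clique {b, c, e, f, i}. A clique must lie in a single bag of any decomposition, so no decomposition can have width below 4. The upper and lower bounds meet at 4, so that is the treewidth.

4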